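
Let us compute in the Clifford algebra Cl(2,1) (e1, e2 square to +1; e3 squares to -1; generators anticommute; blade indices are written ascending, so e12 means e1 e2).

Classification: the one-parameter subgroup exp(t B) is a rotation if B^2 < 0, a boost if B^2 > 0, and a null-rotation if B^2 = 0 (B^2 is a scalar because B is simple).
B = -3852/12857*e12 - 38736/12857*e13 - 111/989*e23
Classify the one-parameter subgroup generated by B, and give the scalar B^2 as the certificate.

B^2 term by term: the squares give (-3852/12857)^2*(e12)^2 + (-38736/12857)^2*(e13)^2 + (-111/989)^2*(e23)^2 = 14837904/165302449*(-1) + 1500477696/165302449*(+1) + 12321/978121*(+1) = 9 (each basis 2-blade squares to minus the product of its generators' squares); cross terms between blades sharing an index anticommute and cancel. So B^2 = 9.
Answer: boost, certificate B^2 = 9. Why this suffices: the scalar 9 survives any versor conjugation, so its sign alone determines the class however B is presented.


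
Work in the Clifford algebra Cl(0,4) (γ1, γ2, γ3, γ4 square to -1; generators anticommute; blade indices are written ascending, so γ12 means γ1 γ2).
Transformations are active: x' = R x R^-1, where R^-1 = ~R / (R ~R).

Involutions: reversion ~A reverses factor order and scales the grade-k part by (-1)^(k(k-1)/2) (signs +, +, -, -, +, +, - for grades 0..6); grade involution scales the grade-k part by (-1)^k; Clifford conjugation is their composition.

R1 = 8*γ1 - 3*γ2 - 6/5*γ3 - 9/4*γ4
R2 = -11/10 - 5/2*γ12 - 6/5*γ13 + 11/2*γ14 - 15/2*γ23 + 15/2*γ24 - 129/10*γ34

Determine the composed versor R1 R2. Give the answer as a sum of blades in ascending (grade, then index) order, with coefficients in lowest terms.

Distribute over the terms of R1 (each basis-blade product reordered to ascending indices, repeated generators contracted through their squares):
(8*γ1) R2 = -44/5*γ1 + 20*γ2 + 48/5*γ3 - 44*γ4 - 60*γ123 + 60*γ124 - 516/5*γ134
(-3*γ2) R2 = 15/2*γ1 + 33/10*γ2 - 45/2*γ3 + 45/2*γ4 - 18/5*γ123 + 33/2*γ124 + 387/10*γ234
(-6/5*γ3) R2 = 36/25*γ1 + 9*γ2 + 33/25*γ3 - 387/25*γ4 + 3*γ123 + 33/5*γ134 + 9*γ234
(-9/4*γ4) R2 = -99/8*γ1 - 135/8*γ2 + 1161/40*γ3 + 99/40*γ4 + 45/8*γ124 + 27/10*γ134 + 135/8*γ234
Summing the partial products and collecting blades:
Answer: -2447/200*γ1 + 617/40*γ2 + 3489/200*γ3 - 6901/200*γ4 - 303/5*γ123 + 657/8*γ124 - 939/10*γ134 + 2583/40*γ234


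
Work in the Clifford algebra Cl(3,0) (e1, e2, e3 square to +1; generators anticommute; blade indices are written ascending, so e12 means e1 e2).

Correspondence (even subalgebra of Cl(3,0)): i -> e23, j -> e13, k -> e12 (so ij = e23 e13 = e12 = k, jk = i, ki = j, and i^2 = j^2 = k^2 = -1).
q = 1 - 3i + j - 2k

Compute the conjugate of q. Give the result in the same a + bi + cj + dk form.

In blades: q = 1 - 2*e12 + e13 - 3*e23.
Quaternion conjugation is reversion on the even subalgebra: the scalar is fixed and every grade-2 blade flips sign, giving 1 + 2*e12 - e13 + 3*e23; translating back:
Answer: 1 + 3i - j + 2k


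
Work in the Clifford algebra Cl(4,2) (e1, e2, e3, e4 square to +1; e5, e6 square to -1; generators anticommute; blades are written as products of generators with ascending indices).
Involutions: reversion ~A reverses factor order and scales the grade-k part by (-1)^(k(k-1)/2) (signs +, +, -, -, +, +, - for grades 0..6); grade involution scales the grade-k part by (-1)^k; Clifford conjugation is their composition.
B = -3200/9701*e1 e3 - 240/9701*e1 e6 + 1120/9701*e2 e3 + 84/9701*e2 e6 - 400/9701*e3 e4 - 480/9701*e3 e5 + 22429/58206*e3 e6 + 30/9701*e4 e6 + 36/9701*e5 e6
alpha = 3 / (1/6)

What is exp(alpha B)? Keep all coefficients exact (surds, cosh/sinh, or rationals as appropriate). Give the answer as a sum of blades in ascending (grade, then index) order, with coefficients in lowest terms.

B^2 term by term: the squares give (-3200/9701)^2*(e1 e3)^2 + (-240/9701)^2*(e1 e6)^2 + (1120/9701)^2*(e2 e3)^2 + (84/9701)^2*(e2 e6)^2 + (-400/9701)^2*(e3 e4)^2 + (-480/9701)^2*(e3 e5)^2 + (22429/58206)^2*(e3 e6)^2 + (30/9701)^2*(e4 e6)^2 + (36/9701)^2*(e5 e6)^2 = 10240000/94109401*(-1) + 57600/94109401*(+1) + 1254400/94109401*(-1) + 7056/94109401*(+1) + 160000/94109401*(-1) + 230400/94109401*(+1) + 503060041/3387938436*(+1) + 900/94109401*(+1) + 1296/94109401*(-1) = 1/36 (each basis 2-blade squares to minus the product of its generators' squares); cross terms between blades sharing an index anticommute and cancel; the commuting (index-disjoint) pairs give grade-4 terms 2*c*c'*(blade product), which cancel blade by blade — e1 e2 e3 e6: 537600/94109401 - 537600/94109401 = 0; e1 e3 e4 e6: -192000/94109401 + 192000/94109401 = 0; e1 e3 e5 e6: -230400/94109401 + 230400/94109401 = 0; e2 e3 e4 e6: 67200/94109401 - 67200/94109401 = 0; e2 e3 e5 e6: 80640/94109401 - 80640/94109401 = 0; e3 e4 e5 e6: -28800/94109401 + 28800/94109401 = 0 — confirming B is simple. So B^2 = 1/36.
B^2 = 1/36 — since the square is positive, the closed form is hyperbolic: l = 1/6, alpha*l = 3, so exp(alpha B) = cosh(3) + (sinh(3)/(1/6))*B = cosh(3) + (6*sinh(3))*B.
Answer: cosh(3) - 19200*sinh(3)/9701*e1 e3 - 1440*sinh(3)/9701*e1 e6 + 6720*sinh(3)/9701*e2 e3 + 504*sinh(3)/9701*e2 e6 - 2400*sinh(3)/9701*e3 e4 - 2880*sinh(3)/9701*e3 e5 + 22429*sinh(3)/9701*e3 e6 + 180*sinh(3)/9701*e4 e6 + 216*sinh(3)/9701*e5 e6


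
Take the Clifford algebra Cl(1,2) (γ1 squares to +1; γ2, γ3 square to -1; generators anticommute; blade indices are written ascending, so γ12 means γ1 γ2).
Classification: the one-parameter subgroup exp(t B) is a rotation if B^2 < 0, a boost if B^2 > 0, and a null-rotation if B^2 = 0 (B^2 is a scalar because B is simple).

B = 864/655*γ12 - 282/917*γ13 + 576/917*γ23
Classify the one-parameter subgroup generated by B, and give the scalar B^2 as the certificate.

B^2 term by term: the squares give (864/655)^2*(γ12)^2 + (-282/917)^2*(γ13)^2 + (576/917)^2*(γ23)^2 = 746496/429025*(+1) + 79524/840889*(+1) + 331776/840889*(-1) = 36/25 (each basis 2-blade squares to minus the product of its generators' squares); cross terms between blades sharing an index anticommute and cancel. So B^2 = 36/25.
Answer: boost, certificate B^2 = 36/25. The scalar 36/25 is the complete invariant here: its sign names the subgroup type.


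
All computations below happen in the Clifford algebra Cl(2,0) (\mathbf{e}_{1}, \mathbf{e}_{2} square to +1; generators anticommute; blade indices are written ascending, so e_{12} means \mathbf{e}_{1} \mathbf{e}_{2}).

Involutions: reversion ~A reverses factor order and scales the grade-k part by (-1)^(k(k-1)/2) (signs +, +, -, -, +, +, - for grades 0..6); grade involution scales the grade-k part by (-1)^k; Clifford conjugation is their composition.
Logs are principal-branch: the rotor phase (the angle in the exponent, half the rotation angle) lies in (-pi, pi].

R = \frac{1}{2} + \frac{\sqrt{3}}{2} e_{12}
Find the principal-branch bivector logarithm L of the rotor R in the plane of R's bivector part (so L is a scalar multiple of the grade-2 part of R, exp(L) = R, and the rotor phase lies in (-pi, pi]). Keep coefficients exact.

The scalar part of R is \frac{1}{2}, which pins the rotor phase on the principal branch; dividing the bivector part by the sine of that phase recovers the unit plane, and L is the phase times that plane.
Concretely: cos(phase) = \frac{1}{2} gives phase = ±\frac{\pi}{3}, and since phase/sin(phase) is even the sign is immaterial: L = (phase/sin(phase)) * <R>_2 = (\frac{2 \sqrt{3} \pi}{9}) * <R>_2.
Answer: \frac{\pi}{3} e_{12}


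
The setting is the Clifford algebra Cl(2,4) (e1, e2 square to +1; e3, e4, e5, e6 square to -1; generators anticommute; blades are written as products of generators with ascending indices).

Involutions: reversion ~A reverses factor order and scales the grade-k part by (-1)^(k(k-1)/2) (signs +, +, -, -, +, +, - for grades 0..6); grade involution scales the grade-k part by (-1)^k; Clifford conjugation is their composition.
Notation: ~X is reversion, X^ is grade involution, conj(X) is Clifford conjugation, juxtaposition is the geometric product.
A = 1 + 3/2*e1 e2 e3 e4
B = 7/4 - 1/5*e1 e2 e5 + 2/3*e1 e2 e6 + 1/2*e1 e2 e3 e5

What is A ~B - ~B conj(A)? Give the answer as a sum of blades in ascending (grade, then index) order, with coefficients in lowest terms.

first term: 7/4 - 3/4*e4 e5 + 1/5*e1 e2 e5 - 2/3*e1 e2 e6 - 3/10*e3 e4 e5 + e3 e4 e6 + 21/8*e1 e2 e3 e4 + 1/2*e1 e2 e3 e5
second term: 7/4 + 3/4*e4 e5 + 1/5*e1 e2 e5 - 2/3*e1 e2 e6 - 3/10*e3 e4 e5 + e3 e4 e6 + 21/8*e1 e2 e3 e4 + 1/2*e1 e2 e3 e5
Answer: -3/2*e4 e5


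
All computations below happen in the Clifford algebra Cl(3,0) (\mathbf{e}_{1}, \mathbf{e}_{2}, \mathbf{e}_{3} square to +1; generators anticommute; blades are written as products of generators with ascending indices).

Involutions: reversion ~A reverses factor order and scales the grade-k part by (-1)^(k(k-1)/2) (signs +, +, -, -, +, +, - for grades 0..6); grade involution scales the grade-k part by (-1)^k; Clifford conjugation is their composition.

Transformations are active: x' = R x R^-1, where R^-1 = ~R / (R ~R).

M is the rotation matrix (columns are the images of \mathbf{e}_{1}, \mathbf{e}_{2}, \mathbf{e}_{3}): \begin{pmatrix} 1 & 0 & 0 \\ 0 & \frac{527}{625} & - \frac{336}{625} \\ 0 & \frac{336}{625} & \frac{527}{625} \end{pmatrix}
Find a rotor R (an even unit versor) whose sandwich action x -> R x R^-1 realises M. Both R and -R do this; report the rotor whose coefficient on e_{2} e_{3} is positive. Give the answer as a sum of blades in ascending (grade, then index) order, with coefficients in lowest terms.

Method: write R = a + b12*e_{1} e_{2} + b13*e_{1} e_{3} + b23*e_{2} e_{3} with a^2 + b12^2 + b13^2 + b23^2 = 1 (so R^-1 = ~R). Expanding the columns R e_j ~R gives tr M = 4a^2 - 1 and, from the antisymmetric part, M21 - M12 = -4a*b12, M13 - M31 = 4a*b13, M32 - M23 = -4a*b23.
Here tr M = \frac{1679}{625}, so a^2 = (1 + tr M)/4 = \frac{576}{625} and a = ±\frac{24}{25}. Taking a = \frac{24}{25}: M21 - M12 = 0, M13 - M31 = 0, M32 - M23 = \frac{672}{625}, giving b12 = 0, b13 = 0, b23 = -\frac{7}{25}, i.e. R = \frac{24}{25} - \frac{7}{25} e_{2} e_{3}.
Its e_{2} e_{3} coefficient is negative, so report the other preimage -R.
Answer: -\frac{24}{25} + \frac{7}{25} e_{2} e_{3}. Key observation: the double cover Spin(3) -> SO(3) sends R and -R to the same matrix (trace \frac{1679}{625} here), so the stated sign of the e_{2} e_{3} coefficient is what selects one sheet.


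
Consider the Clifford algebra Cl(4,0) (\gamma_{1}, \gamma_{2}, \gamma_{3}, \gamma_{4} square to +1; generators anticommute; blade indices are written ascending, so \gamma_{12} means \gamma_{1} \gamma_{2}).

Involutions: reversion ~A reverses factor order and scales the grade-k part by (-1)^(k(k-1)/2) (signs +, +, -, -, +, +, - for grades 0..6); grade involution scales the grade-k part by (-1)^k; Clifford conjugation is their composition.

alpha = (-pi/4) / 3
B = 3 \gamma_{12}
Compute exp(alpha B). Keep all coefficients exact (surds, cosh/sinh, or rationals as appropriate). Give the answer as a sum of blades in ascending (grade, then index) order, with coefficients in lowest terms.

B^2 = (3)^2*(\gamma_{12})^2 = 9*(-1) = -9 (a basis 2-blade squares to minus the product of its generators' squares).
B^2 = -9 — a negative square means the series sums to a rotation: l = 3, alpha*l = - \frac{\pi}{4}, so exp(alpha B) = cos(- \frac{\pi}{4}) + (sin(- \frac{\pi}{4})/3)*B = \frac{\sqrt{2}}{2} + (- \frac{\sqrt{2}}{6})*B.
Answer: \frac{\sqrt{2}}{2} - \frac{\sqrt{2}}{2} \gamma_{12}


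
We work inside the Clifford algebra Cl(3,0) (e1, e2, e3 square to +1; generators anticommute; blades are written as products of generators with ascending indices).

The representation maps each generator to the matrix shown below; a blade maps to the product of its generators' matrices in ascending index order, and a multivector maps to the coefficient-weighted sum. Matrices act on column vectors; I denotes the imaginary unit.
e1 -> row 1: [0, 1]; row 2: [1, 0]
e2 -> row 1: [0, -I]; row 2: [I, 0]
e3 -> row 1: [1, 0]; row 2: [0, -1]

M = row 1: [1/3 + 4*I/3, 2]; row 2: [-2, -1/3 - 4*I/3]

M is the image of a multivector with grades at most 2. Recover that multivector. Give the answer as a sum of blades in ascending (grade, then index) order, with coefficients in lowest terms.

Method: 1, rho(e1), rho(e2), rho(e3) form a trace-orthogonal basis of the 2x2 complex matrices (tr(X Y) = 2 if X = Y, else 0), so M = m0*1 + m1*rho(e1) + m2*rho(e2) + m3*rho(e3) with m0 = tr(M)/2 = 0, m1 = tr(M rho(e1))/2 = 0, m2 = tr(M rho(e2))/2 = 2*I, m3 = tr(M rho(e3))/2 = 1/3 + 4*I/3.
Multiplying table entries, the bivector images are rho(e1 e2) = I*rho(e3), rho(e1 e3) = -I*rho(e2), rho(e2 e3) = I*rho(e1); with real blade coefficients the real parts of m0..m3 are the coefficients of 1, e1, e2, e3 and the imaginary parts give the bivectors (e2 e3: Im m1, e1 e3: -Im m2, e1 e2: Im m3).
Answer: 1/3*e3 + 4/3*e1 e2 - 2*e1 e3


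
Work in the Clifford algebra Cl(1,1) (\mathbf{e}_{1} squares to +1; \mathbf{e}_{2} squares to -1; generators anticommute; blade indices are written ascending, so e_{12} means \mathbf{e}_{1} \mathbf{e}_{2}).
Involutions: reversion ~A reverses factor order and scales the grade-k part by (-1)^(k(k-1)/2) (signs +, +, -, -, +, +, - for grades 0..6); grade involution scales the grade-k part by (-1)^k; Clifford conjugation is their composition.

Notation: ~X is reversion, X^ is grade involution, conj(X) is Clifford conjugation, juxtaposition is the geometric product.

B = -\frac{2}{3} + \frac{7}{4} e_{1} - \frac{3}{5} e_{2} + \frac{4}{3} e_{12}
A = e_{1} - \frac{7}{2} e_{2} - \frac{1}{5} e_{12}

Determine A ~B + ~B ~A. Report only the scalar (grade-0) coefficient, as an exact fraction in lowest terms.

first term: -\frac{1}{12} + \frac{97}{25} e_{1} + \frac{27}{20} e_{2} + \frac{679}{120} e_{12}
second term: -\frac{37}{60} - \frac{409}{75} e_{1} + \frac{241}{60} e_{2} - \frac{679}{120} e_{12}
Answer: -\frac{7}{10}


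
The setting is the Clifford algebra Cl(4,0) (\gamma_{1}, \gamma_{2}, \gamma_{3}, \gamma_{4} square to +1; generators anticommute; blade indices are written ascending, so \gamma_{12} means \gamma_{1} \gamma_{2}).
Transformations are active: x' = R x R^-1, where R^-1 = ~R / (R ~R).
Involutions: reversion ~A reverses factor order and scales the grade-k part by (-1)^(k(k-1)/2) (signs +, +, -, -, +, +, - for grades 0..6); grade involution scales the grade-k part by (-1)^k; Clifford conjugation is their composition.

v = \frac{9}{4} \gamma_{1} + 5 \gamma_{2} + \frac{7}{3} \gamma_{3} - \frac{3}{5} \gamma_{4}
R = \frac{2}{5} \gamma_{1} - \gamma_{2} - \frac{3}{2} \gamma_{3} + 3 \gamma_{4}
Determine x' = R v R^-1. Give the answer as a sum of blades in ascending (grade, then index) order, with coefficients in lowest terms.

~R = \frac{2}{5} \gamma_{1} - \gamma_{2} - \frac{3}{2} \gamma_{3} + 3 \gamma_{4}, and R ~R = \frac{1241}{100}, so R^-1 = ~R / (\frac{1241}{100}).
R v = -\frac{47}{5} + \frac{17}{4} \gamma_{12} + \frac{517}{120} \gamma_{13} - \frac{699}{100} \gamma_{14} + \frac{31}{6} \gamma_{23} - \frac{72}{5} \gamma_{24} - \frac{61}{10} \gamma_{34}
Answer: -\frac{14177}{4964} \gamma_{1} - \frac{4325}{1241} \gamma_{2} - \frac{227}{3723} \gamma_{3} - \frac{24477}{6205} \gamma_{4}


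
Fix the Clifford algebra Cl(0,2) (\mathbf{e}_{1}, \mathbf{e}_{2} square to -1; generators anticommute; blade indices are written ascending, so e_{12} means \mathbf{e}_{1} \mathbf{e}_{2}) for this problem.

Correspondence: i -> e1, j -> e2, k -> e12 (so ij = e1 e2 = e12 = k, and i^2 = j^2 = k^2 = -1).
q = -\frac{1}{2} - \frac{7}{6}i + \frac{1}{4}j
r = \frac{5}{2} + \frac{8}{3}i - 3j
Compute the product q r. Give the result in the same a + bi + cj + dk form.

In blades: q = -\frac{1}{2} - \frac{7}{6} e_{1} + \frac{1}{4} e_{2}, r = \frac{5}{2} + \frac{8}{3} e_{1} - 3 e_{2}.
Distribute q over r term by term (generator squares from the signature, products reordered to ascending indices): (-\frac{1}{2})*r = -\frac{5}{4} - \frac{4}{3} e_{1} + \frac{3}{2} e_{2}; (-\frac{7}{6} e_{1})*r = \frac{28}{9} - \frac{35}{12} e_{1} + \frac{7}{2} e_{12}; (\frac{1}{4} e_{2})*r = \frac{3}{4} + \frac{5}{8} e_{2} - \frac{2}{3} e_{12}.
Sum: \frac{47}{18} - \frac{17}{4} e_{1} + \frac{17}{8} e_{2} + \frac{17}{6} e_{12}; translating back through the correspondence:
Answer: \frac{47}{18} - \frac{17}{4}i + \frac{17}{8}j + \frac{17}{6}k


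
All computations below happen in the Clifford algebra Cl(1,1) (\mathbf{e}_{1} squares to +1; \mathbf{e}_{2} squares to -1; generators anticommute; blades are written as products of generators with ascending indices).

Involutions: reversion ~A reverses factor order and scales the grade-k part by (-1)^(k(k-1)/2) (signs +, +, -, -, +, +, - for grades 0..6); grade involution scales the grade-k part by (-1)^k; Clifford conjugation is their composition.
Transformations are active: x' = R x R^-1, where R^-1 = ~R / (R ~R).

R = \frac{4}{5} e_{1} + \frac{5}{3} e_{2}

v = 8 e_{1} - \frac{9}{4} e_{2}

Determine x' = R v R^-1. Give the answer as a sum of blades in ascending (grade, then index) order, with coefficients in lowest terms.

~R = \frac{4}{5} e_{1} + \frac{5}{3} e_{2}, and R ~R = -\frac{481}{225}, so R^-1 = ~R / (-\frac{481}{225}).
R v = \frac{203}{20} - \frac{227}{15} e_{1} e_{2}
Answer: -\frac{7502}{481} e_{1} - \frac{26121}{1924} e_{2}


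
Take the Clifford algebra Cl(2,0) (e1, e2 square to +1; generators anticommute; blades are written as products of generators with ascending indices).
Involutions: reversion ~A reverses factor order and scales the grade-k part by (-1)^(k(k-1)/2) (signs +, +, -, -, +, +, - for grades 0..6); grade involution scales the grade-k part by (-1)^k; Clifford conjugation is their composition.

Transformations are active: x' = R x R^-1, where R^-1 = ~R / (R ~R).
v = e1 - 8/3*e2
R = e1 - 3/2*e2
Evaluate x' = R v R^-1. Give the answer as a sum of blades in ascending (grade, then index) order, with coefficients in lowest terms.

~R = e1 - 3/2*e2, and R ~R = 13/4, so R^-1 = ~R / (13/4).
R v = 5 - 7/6*e1 e2
Answer: 27/13*e1 - 76/39*e2


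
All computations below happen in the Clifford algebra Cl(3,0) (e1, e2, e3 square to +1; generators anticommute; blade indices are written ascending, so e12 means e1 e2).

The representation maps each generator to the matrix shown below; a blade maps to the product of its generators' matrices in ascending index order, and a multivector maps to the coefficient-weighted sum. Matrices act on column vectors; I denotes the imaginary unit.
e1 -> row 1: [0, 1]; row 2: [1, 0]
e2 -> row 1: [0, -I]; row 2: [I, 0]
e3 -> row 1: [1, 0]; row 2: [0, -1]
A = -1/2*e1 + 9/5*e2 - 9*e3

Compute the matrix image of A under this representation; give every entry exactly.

M = (-1/2)*rho(e1) + (9/5)*rho(e2) + (-9)*rho(e3), summed entrywise:
Answer: row 1: [-9, -1/2 - 9*I/5]; row 2: [-1/2 + 9*I/5, 9]


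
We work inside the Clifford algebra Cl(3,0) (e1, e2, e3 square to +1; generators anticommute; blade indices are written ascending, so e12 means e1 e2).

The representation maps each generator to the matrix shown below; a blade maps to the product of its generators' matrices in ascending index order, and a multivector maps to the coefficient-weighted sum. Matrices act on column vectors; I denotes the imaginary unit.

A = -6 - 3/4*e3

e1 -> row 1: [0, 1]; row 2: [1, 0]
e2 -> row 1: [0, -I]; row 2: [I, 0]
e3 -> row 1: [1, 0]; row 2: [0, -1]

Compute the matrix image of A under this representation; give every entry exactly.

M = (-6)*1 + (-3/4)*rho(e3), summed entrywise (1 is the identity matrix):
Answer: row 1: [-27/4, 0]; row 2: [0, -21/4]


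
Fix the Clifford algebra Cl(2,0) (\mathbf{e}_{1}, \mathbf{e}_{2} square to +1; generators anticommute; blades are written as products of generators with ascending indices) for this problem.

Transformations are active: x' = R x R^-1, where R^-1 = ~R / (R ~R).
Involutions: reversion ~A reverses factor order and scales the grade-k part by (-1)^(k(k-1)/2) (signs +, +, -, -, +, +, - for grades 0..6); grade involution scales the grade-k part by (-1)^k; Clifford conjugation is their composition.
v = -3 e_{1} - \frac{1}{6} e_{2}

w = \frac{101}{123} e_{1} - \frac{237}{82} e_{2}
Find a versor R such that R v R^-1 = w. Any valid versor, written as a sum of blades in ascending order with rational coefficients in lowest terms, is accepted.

Take R = v + w = -\frac{268}{123} e_{1} - \frac{376}{123} e_{2}. Because q(v) = q(w) = \frac{325}{36}, conjugation by R sends v exactly to w.
Answer: -\frac{268}{123} e_{1} - \frac{376}{123} e_{2}


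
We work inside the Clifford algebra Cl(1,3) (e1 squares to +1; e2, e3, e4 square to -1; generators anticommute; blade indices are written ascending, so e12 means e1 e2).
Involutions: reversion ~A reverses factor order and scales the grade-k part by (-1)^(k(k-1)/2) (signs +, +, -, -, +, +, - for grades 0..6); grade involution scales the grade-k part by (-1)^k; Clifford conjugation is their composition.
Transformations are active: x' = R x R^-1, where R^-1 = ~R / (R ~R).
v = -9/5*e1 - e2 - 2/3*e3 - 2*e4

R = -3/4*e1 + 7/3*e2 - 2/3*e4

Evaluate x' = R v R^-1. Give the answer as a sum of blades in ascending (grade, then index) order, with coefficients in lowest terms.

~R = -3/4*e1 + 7/3*e2 - 2/3*e4, and R ~R = -767/144, so R^-1 = ~R / (-767/144).
R v = 47/20 + 99/20*e12 + 1/2*e13 + 3/10*e14 - 14/9*e23 - 16/3*e24 - 4/9*e34
Answer: 9441/3835*e1 - 4061/3835*e2 + 2/3*e3 + 9926/3835*e4


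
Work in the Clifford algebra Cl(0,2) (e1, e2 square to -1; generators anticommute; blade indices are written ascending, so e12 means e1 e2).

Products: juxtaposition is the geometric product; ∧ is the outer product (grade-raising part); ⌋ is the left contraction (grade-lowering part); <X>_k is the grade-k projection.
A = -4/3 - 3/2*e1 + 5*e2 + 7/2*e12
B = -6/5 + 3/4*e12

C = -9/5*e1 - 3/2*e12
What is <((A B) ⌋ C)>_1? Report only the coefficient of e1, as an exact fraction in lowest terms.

step 1: -41/40 + 111/20*e1 - 39/8*e2 - 26/5*e12
step 2: 219/100 + 3663/400*e1 + 333/40*e2 + 123/80*e12
step 3: 3663/400*e1 + 333/40*e2
Answer: 3663/400


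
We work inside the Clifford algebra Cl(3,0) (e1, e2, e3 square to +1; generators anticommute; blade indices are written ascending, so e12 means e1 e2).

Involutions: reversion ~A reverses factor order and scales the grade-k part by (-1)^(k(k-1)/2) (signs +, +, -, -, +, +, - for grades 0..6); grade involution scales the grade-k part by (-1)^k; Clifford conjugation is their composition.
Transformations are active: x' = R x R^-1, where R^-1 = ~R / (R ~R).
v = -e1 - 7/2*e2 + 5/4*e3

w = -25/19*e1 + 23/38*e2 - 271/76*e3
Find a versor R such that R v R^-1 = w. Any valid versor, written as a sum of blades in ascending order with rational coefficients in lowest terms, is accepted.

Take R = v + w = -44/19*e1 - 55/19*e2 - 44/19*e3. Because q(v) = q(w) = 237/16, conjugation by R sends v exactly to w.
Answer: -44/19*e1 - 55/19*e2 - 44/19*e3


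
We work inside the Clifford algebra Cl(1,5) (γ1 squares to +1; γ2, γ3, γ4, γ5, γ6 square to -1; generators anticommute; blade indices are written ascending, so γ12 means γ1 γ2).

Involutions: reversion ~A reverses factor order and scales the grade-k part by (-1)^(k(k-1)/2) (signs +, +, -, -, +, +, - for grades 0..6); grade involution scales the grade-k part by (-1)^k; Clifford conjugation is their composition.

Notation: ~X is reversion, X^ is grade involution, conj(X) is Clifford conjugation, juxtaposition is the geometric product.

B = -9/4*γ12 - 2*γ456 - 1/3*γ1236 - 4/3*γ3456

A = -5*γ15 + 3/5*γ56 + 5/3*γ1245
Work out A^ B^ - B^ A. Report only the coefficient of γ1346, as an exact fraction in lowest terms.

first term: -6/5*γ4 + 45/4*γ25 + 4/5*γ34 - 15/4*γ45 - 10/3*γ126 - 10*γ146 + 1/5*γ1235 + 20/9*γ1236 - 27/20*γ1256 - 20/3*γ1346 - 5/3*γ2356 - 5/9*γ3456
second term: -6/5*γ4 - 45/4*γ25 + 4/5*γ34 - 15/4*γ45 - 10/3*γ126 + 10*γ146 - 1/5*γ1235 + 20/9*γ1236 - 27/20*γ1256 + 20/3*γ1346 + 5/3*γ2356 - 5/9*γ3456
Answer: -40/3


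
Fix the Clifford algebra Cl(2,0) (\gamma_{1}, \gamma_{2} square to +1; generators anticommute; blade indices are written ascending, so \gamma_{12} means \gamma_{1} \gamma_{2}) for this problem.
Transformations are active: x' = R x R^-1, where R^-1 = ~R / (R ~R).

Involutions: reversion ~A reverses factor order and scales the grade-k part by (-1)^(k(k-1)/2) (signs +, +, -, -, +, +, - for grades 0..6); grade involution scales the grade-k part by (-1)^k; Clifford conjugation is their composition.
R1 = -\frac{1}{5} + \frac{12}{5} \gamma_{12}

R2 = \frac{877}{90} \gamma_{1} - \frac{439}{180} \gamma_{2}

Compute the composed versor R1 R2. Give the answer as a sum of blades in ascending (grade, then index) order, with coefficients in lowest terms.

Distribute over the terms of R1 (each basis-blade product reordered to ascending indices, repeated generators contracted through their squares):
(-\frac{1}{5}) R2 = -\frac{877}{450} \gamma_{1} + \frac{439}{900} \gamma_{2}
(\frac{12}{5} \gamma_{12}) R2 = -\frac{439}{75} \gamma_{1} - \frac{1754}{75} \gamma_{2}
Summing the partial products and collecting blades:
Answer: -\frac{3511}{450} \gamma_{1} - \frac{20609}{900} \gamma_{2}


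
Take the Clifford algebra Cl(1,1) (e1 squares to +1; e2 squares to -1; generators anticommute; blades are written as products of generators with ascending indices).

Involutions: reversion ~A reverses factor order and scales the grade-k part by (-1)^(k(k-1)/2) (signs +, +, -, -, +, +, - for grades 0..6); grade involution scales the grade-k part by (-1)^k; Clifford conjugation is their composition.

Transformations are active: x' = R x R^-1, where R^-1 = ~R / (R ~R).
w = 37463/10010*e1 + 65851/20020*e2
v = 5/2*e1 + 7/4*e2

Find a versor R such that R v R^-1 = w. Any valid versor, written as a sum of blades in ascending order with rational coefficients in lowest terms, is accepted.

A norm check does it: q(v) = q(w) = 51/16, hence R = v + w = 31244/5005*e1 + 50443/10010*e2 realises the map — parallel part kept, (v - w)/2 negated, v carried to w.
Answer: 31244/5005*e1 + 50443/10010*e2


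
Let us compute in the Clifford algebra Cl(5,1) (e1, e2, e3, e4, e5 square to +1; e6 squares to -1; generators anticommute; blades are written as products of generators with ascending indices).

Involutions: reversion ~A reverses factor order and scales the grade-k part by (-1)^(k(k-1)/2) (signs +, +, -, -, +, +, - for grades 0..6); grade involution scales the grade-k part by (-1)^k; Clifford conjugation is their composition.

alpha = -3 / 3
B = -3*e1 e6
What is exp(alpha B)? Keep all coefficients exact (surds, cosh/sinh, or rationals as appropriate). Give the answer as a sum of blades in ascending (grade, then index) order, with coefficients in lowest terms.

B^2 = (-3)^2*(e1 e6)^2 = 9*(+1) = 9 (a basis 2-blade squares to minus the product of its generators' squares).
B^2 = 9 — hyperbolic case — the even/odd split gives cosh and sinh: l = 3, alpha*l = -3, so exp(alpha B) = cosh(-3) + (sinh(-3)/3)*B = cosh(3) + (-sinh(3)/3)*B.
Answer: cosh(3) + sinh(3)*e1 e6


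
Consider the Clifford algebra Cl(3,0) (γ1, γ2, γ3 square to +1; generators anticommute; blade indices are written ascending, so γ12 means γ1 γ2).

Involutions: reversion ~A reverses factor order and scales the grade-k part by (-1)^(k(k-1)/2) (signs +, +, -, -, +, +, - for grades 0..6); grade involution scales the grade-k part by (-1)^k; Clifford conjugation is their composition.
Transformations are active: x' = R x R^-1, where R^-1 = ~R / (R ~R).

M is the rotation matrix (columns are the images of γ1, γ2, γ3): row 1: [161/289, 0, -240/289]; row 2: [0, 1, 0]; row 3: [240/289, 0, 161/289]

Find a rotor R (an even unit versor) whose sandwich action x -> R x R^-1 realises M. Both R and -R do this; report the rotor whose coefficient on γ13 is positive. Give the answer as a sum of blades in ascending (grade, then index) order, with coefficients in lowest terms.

Method: write R = a + b12*γ12 + b13*γ13 + b23*γ23 with a^2 + b12^2 + b13^2 + b23^2 = 1 (so R^-1 = ~R). Expanding the columns R e_j ~R gives tr M = 4a^2 - 1 and, from the antisymmetric part, M21 - M12 = -4a*b12, M13 - M31 = 4a*b13, M32 - M23 = -4a*b23.
Here tr M = 611/289, so a^2 = (1 + tr M)/4 = 225/289 and a = ±15/17. Taking a = 15/17: M21 - M12 = 0, M13 - M31 = -480/289, M32 - M23 = 0, giving b12 = 0, b13 = -8/17, b23 = 0, i.e. R = 15/17 - 8/17*γ13.
Its γ13 coefficient is negative, so report the other preimage -R.
Answer: -15/17 + 8/17*γ13. Note: both R and -R realise this M (trace 611/289); the covering map identifies them, and the γ13-coefficient sign is the tie-breaker.


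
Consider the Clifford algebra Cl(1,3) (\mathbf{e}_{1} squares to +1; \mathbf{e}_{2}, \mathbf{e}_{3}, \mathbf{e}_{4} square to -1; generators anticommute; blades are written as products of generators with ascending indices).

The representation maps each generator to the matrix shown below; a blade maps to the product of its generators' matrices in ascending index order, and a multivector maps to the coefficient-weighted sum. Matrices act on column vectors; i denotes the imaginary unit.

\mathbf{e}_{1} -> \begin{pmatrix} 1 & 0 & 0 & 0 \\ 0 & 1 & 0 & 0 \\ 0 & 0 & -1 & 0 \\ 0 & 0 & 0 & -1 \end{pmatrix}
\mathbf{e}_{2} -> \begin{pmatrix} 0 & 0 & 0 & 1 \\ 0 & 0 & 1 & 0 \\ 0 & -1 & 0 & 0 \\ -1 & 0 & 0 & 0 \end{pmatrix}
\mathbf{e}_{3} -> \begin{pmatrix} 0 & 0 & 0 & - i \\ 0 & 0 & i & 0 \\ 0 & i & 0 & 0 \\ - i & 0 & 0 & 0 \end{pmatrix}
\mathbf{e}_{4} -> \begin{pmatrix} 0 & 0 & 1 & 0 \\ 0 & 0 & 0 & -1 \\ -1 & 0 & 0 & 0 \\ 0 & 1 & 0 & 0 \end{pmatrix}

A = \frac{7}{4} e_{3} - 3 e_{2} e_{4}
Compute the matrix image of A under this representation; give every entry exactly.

Bivector images (products of the table entries): rho(e_{2} e_{4}) = rho(\mathbf{e}_{2})rho(\mathbf{e}_{4}) = \begin{pmatrix} 0 & 1 & 0 & 0 \\ -1 & 0 & 0 & 0 \\ 0 & 0 & 0 & 1 \\ 0 & 0 & -1 & 0 \end{pmatrix}.
M = (\frac{7}{4})*rho(e_{3}) + (-3)*rho(e_{2} e_{4}), summed entrywise:
Answer: \begin{pmatrix} 0 & -3 & 0 & - \frac{7 i}{4} \\ 3 & 0 & \frac{7 i}{4} & 0 \\ 0 & \frac{7 i}{4} & 0 & -3 \\ - \frac{7 i}{4} & 0 & 3 & 0 \end{pmatrix}


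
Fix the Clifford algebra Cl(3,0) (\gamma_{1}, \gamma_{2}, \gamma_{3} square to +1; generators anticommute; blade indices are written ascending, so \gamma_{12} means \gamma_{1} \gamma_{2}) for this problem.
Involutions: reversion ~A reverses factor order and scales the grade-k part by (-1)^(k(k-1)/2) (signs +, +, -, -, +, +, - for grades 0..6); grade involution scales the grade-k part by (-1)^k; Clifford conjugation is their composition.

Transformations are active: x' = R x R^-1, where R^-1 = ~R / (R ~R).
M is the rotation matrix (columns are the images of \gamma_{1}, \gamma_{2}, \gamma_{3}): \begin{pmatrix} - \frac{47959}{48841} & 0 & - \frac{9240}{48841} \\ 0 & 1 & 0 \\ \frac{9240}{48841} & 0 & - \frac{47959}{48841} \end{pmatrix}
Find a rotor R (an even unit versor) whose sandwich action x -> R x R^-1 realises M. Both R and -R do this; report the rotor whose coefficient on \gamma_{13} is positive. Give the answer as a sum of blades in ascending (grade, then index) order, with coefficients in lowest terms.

Method: write R = a + b12*\gamma_{12} + b13*\gamma_{13} + b23*\gamma_{23} with a^2 + b12^2 + b13^2 + b23^2 = 1 (so R^-1 = ~R). Expanding the columns R e_j ~R gives tr M = 4a^2 - 1 and, from the antisymmetric part, M21 - M12 = -4a*b12, M13 - M31 = 4a*b13, M32 - M23 = -4a*b23.
Here tr M = -\frac{47077}{48841}, so a^2 = (1 + tr M)/4 = \frac{441}{48841} and a = ±\frac{21}{221}. Taking a = \frac{21}{221}: M21 - M12 = 0, M13 - M31 = -\frac{18480}{48841}, M32 - M23 = 0, giving b12 = 0, b13 = -\frac{220}{221}, b23 = 0, i.e. R = \frac{21}{221} - \frac{220}{221} \gamma_{13}.
Its \gamma_{13} coefficient is negative, so report the other preimage -R.
Answer: -\frac{21}{221} + \frac{220}{221} \gamma_{13}. Uniqueness: Spin(3) -> SO(3) maps R and -R to the same rotation of trace -\frac{47077}{48841}; fixing the sign of the \gamma_{13} coefficient removes the ambiguity.


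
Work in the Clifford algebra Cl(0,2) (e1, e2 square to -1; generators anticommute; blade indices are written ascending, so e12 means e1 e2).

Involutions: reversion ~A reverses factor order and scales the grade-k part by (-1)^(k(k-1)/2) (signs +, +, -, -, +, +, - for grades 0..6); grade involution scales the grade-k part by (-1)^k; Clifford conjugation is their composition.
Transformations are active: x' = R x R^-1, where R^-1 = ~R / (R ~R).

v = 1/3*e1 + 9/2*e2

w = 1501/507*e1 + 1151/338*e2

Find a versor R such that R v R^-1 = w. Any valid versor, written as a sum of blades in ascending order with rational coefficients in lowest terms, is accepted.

Take R = v + w = 1670/507*e1 + 1336/169*e2. Because q(v) = q(w) = -733/36, conjugation by R sends v exactly to w.
Answer: 1670/507*e1 + 1336/169*e2


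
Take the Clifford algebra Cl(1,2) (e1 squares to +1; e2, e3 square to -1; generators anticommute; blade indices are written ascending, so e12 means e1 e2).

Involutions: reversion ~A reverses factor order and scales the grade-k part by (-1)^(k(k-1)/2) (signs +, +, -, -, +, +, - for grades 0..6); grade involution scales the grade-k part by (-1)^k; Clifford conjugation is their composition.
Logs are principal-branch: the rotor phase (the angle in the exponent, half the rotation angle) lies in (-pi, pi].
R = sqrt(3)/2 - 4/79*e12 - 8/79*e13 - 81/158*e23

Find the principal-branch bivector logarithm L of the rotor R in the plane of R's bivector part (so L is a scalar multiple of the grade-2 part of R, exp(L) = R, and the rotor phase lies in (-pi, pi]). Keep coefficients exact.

The scalar part of R is sqrt(3)/2, so the principal-branch rotor phase is pinned; divide the bivector part by its sine to get the unit plane — L is the phase times that plane.
Concretely: cos(phase) = sqrt(3)/2 gives phase = ±pi/6, and since phase/sin(phase) is even the sign is immaterial: L = (phase/sin(phase)) * <R>_2 = (pi/3) * <R>_2.
Answer: -4*pi/237*e12 - 8*pi/237*e13 - 27*pi/158*e23


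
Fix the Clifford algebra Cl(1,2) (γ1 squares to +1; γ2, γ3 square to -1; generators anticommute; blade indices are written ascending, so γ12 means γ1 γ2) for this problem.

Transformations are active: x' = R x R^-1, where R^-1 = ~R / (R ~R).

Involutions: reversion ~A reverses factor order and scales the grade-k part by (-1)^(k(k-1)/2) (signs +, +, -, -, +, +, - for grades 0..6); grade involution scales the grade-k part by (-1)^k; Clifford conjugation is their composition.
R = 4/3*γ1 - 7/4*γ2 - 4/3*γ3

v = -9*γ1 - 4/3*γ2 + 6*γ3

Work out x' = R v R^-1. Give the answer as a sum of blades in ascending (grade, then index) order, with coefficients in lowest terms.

~R = 4/3*γ1 - 7/4*γ2 - 4/3*γ3, and R ~R = -49/16, so R^-1 = ~R / (-49/16).
R v = -19/3 - 631/36*γ12 - 4*γ13 - 221/18*γ23
Answer: 6401/441*γ1 - 124/21*γ2 - 5078/441*γ3


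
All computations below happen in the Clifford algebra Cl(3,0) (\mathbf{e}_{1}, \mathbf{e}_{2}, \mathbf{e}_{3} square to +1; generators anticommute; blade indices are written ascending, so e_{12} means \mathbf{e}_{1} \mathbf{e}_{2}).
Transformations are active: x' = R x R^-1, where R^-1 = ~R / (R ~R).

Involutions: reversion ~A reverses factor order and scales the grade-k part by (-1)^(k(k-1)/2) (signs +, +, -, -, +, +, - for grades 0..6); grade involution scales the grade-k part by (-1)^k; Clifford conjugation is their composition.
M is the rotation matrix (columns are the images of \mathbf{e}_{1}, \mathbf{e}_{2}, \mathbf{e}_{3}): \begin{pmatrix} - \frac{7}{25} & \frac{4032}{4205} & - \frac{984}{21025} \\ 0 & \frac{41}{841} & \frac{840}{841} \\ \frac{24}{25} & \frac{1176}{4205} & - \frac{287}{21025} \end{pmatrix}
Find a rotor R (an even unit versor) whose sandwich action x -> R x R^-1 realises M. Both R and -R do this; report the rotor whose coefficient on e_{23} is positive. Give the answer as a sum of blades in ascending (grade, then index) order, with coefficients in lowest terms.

Method: write R = a + b12*e_{12} + b13*e_{13} + b23*e_{23} with a^2 + b12^2 + b13^2 + b23^2 = 1 (so R^-1 = ~R). Expanding the columns R e_j ~R gives tr M = 4a^2 - 1 and, from the antisymmetric part, M21 - M12 = -4a*b12, M13 - M31 = 4a*b13, M32 - M23 = -4a*b23.
Here tr M = -\frac{5149}{21025}, so a^2 = (1 + tr M)/4 = \frac{3969}{21025} and a = ±\frac{63}{145}. Taking a = \frac{63}{145}: M21 - M12 = -\frac{4032}{4205}, M13 - M31 = -\frac{21168}{21025}, M32 - M23 = -\frac{3024}{4205}, giving b12 = \frac{16}{29}, b13 = -\frac{84}{145}, b23 = \frac{12}{29}, i.e. R = \frac{63}{145} + \frac{16}{29} e_{12} - \frac{84}{145} e_{13} + \frac{12}{29} e_{23}.
Its e_{23} coefficient is already positive.
Answer: \frac{63}{145} + \frac{16}{29} e_{12} - \frac{84}{145} e_{13} + \frac{12}{29} e_{23}. Uniqueness: Spin(3) -> SO(3) maps R and -R to the same rotation of trace -\frac{5149}{21025}; fixing the sign of the e_{23} coefficient removes the ambiguity.


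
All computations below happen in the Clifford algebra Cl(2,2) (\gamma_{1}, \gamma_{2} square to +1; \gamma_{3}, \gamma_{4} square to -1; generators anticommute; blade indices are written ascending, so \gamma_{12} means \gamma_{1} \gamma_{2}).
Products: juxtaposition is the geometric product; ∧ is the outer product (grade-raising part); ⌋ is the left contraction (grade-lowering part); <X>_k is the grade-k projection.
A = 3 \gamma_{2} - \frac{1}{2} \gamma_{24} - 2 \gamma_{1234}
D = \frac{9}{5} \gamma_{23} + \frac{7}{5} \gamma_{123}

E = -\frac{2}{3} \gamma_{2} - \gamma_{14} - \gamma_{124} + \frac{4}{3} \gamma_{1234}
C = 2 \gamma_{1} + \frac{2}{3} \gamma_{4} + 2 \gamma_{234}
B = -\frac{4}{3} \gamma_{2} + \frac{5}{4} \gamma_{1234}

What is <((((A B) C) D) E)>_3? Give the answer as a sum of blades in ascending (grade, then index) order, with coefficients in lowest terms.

step 1: -\frac{13}{2} - \frac{2}{3} \gamma_{4} + \frac{5}{8} \gamma_{13} - \frac{13}{12} \gamma_{134}
step 2: \frac{4}{9} - 13 \gamma_{1} - \frac{5}{4} \gamma_{3} - \frac{13}{3} \gamma_{4} + \frac{13}{6} \gamma_{12} + \frac{13}{18} \gamma_{13} + \frac{4}{3} \gamma_{14} + \frac{4}{3} \gamma_{23} - \frac{13}{6} \gamma_{34} + \frac{5}{4} \gamma_{124} + \frac{5}{12} \gamma_{134} - 13 \gamma_{234}
step 3: \frac{12}{5} + \frac{28}{15} \gamma_{1} - \frac{587}{180} \gamma_{2} - \frac{91}{30} \gamma_{3} - \frac{117}{5} \gamma_{4} + \frac{61}{20} \gamma_{12} + \frac{39}{10} \gamma_{13} + \frac{91}{5} \gamma_{14} - \frac{87}{5} \gamma_{23} - \frac{199}{60} \gamma_{24} + \frac{7}{4} \gamma_{34} - \frac{205}{9} \gamma_{123} - \frac{137}{60} \gamma_{124} + \frac{9}{4} \gamma_{134} - \frac{29}{3} \gamma_{234} + \frac{127}{15} \gamma_{1234}
step 4: -\frac{265}{108} + \frac{2123}{180} \gamma_{1} + \frac{679}{60} \gamma_{2} - \frac{2659}{180} \gamma_{3} - \frac{3391}{108} \gamma_{4} - \frac{5453}{180} \gamma_{12} + \frac{353}{540} \gamma_{13} - \frac{1823}{60} \gamma_{14} + \frac{577}{36} \gamma_{23} - \frac{1177}{60} \gamma_{24} - \frac{33}{2} \gamma_{34} - \frac{1031}{60} \gamma_{123} + \frac{631}{60} \gamma_{124} - \frac{5867}{270} \gamma_{134} + \frac{101}{5} \gamma_{234} + \frac{332}{15} \gamma_{1234}
step 5: -\frac{1031}{60} \gamma_{123} + \frac{631}{60} \gamma_{124} - \frac{5867}{270} \gamma_{134} + \frac{101}{5} \gamma_{234}
Answer: -\frac{1031}{60} \gamma_{123} + \frac{631}{60} \gamma_{124} - \frac{5867}{270} \gamma_{134} + \frac{101}{5} \gamma_{234}


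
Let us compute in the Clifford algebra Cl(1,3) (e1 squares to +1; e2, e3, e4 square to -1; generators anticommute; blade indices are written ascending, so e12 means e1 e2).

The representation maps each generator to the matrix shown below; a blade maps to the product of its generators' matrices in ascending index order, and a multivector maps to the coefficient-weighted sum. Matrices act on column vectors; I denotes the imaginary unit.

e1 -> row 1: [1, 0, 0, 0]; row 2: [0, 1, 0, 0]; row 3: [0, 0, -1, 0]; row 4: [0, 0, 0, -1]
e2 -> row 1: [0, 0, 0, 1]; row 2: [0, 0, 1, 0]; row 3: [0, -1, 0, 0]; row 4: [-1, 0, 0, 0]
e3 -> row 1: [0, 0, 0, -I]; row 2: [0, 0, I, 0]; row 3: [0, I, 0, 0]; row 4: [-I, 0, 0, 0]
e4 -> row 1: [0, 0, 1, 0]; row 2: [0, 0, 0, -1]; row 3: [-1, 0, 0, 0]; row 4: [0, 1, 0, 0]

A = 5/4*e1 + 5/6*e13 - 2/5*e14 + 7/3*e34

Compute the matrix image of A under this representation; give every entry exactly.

Bivector images (products of the table entries): rho(e13) = rho(e1)rho(e3) = row 1: [0, 0, 0, -I]; row 2: [0, 0, I, 0]; row 3: [0, -I, 0, 0]; row 4: [I, 0, 0, 0]; rho(e14) = rho(e1)rho(e4) = row 1: [0, 0, 1, 0]; row 2: [0, 0, 0, -1]; row 3: [1, 0, 0, 0]; row 4: [0, -1, 0, 0]; rho(e34) = rho(e3)rho(e4) = row 1: [0, -I, 0, 0]; row 2: [-I, 0, 0, 0]; row 3: [0, 0, 0, -I]; row 4: [0, 0, -I, 0].
M = (5/4)*rho(e1) + (5/6)*rho(e13) + (-2/5)*rho(e14) + (7/3)*rho(e34), summed entrywise:
Answer: row 1: [5/4, -7*I/3, -2/5, -5*I/6]; row 2: [-7*I/3, 5/4, 5*I/6, 2/5]; row 3: [-2/5, -5*I/6, -5/4, -7*I/3]; row 4: [5*I/6, 2/5, -7*I/3, -5/4]
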